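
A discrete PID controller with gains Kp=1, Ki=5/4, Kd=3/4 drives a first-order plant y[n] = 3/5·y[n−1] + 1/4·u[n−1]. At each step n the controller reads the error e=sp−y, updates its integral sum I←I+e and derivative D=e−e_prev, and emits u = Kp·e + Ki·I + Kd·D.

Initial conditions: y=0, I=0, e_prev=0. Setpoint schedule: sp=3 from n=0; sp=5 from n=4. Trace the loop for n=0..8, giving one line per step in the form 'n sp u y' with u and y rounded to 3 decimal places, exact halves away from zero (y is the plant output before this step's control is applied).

(exact arithmetic carried between steps; '≈' marks a value shown rounded to 6 d.p. or computed from one; I and e_prev carry over from the previous line; the table rounds u and y to 3 d.p., halves away from zero)
n=0: y=0, sp=3, e=sp−y=3; I=3, D=e−e_prev=3; u=1·3+5/4·3+3/4·3=9; next y=3/5·0+1/4·9=2.25
n=1: y=2.25, sp=3, e=sp−y=0.75; I=3.75, D=e−e_prev=-2.25; u=1·0.75+5/4·3.75+3/4·(-2.25)=3.75; next y=3/5·2.25+1/4·3.75=2.2875
n=2: y=2.2875, sp=3, e=sp−y=0.7125; I=4.4625, D=e−e_prev=-0.0375; u=1·0.7125+5/4·4.4625+3/4·(-0.0375)=6.2625; next y=3/5·2.2875+1/4·6.2625=2.938125
n=3: y=2.938125, sp=3, e=sp−y=0.061875; I=4.524375, D=e−e_prev=-0.650625; u=1·0.061875+5/4·4.524375+3/4·(-0.650625)=5.229375; next y=3/5·2.938125+1/4·5.229375≈3.070219
n=4: y≈3.070219, sp=5, e=sp−y≈1.929781; I≈6.454156, D=e−e_prev≈1.867906; u=1·1.929781+5/4·6.454156+3/4·1.867906≈11.398406; next y=3/5·3.070219+1/4·11.398406≈4.691733
n=5: y≈4.691733, sp=5, e=sp−y≈0.308267; I≈6.762423, D=e−e_prev≈-1.621514; u=1·0.308267+5/4·6.762423+3/4·(-1.621514)≈7.545161; next y=3/5·4.691733+1/4·7.545161≈4.701330
n=6: y≈4.701330, sp=5, e=sp−y≈0.298670; I≈7.061094, D=e−e_prev≈-0.009597; u=1·0.298670+5/4·7.061094+3/4·(-0.009597)≈9.117839; next y=3/5·4.701330+1/4·9.117839≈5.100258
n=7: y≈5.100258, sp=5, e=sp−y≈-0.100258; I≈6.960836, D=e−e_prev≈-0.398928; u=1·(-0.100258)+5/4·6.960836+3/4·(-0.398928)≈8.301591; next y=3/5·5.100258+1/4·8.301591≈5.135552
n=8: y≈5.135552, sp=5, e=sp−y≈-0.135552; I≈6.825283, D=e−e_prev≈-0.035295; u=1·(-0.135552)+5/4·6.825283+3/4·(-0.035295)≈8.369581; next y=3/5·5.135552+1/4·8.369581≈5.173727

0 3 9.000 0.000
1 3 3.750 2.250
2 3 6.263 2.288
3 3 5.229 2.938
4 5 11.398 3.070
5 5 7.545 4.692
6 5 9.118 4.701
7 5 8.302 5.100
8 5 8.370 5.136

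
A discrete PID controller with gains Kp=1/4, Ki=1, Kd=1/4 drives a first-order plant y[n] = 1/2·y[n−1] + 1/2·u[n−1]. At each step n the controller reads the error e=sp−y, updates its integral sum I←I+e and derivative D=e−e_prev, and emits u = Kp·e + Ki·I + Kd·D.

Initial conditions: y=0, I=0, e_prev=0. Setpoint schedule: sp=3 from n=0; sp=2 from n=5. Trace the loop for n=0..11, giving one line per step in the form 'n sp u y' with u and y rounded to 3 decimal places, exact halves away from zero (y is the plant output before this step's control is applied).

(exact arithmetic carried between steps; '≈' marks a value shown rounded to 6 d.p. or computed from one; I and e_prev carry over from the previous line; the table rounds u and y to 3 d.p., halves away from zero)
n=0: y=0, sp=3, e=sp−y=3; I=3, D=e−e_prev=3; u=1/4·3+1·3+1/4·3=4.5; next y=1/2·0+1/2·4.5=2.25
n=1: y=2.25, sp=3, e=sp−y=0.75; I=3.75, D=e−e_prev=-2.25; u=1/4·0.75+1·3.75+1/4·(-2.25)=3.375; next y=1/2·2.25+1/2·3.375=2.8125
n=2: y=2.8125, sp=3, e=sp−y=0.1875; I=3.9375, D=e−e_prev=-0.5625; u=1/4·0.1875+1·3.9375+1/4·(-0.5625)=3.84375; next y=1/2·2.8125+1/2·3.84375=3.328125
n=3: y=3.328125, sp=3, e=sp−y=-0.328125; I=3.609375, D=e−e_prev=-0.515625; u=1/4·(-0.328125)+1·3.609375+1/4·(-0.515625)≈3.398438; next y=1/2·3.328125+1/2·3.398438≈3.363281
n=4: y≈3.363281, sp=3, e=sp−y≈-0.363281; I≈3.246094, D=e−e_prev≈-0.035156; u=1/4·(-0.363281)+1·3.246094+1/4·(-0.035156)≈3.146484; next y=1/2·3.363281+1/2·3.146484≈3.254883
n=5: y≈3.254883, sp=2, e=sp−y≈-1.254883; I≈1.991211, D=e−e_prev≈-0.891602; u=1/4·(-1.254883)+1·1.991211+1/4·(-0.891602)≈1.454590; next y=1/2·3.254883+1/2·1.454590≈2.354736
n=6: y≈2.354736, sp=2, e=sp−y≈-0.354736; I≈1.636475, D=e−e_prev≈0.900146; u=1/4·(-0.354736)+1·1.636475+1/4·0.900146≈1.772827; next y=1/2·2.354736+1/2·1.772827≈2.063782
n=7: y≈2.063782, sp=2, e=sp−y≈-0.063782; I≈1.572693, D=e−e_prev≈0.290955; u=1/4·(-0.063782)+1·1.572693+1/4·0.290955≈1.629486; next y=1/2·2.063782+1/2·1.629486≈1.846634
n=8: y≈1.846634, sp=2, e=sp−y≈0.153366; I≈1.726059, D=e−e_prev≈0.217148; u=1/4·0.153366+1·1.726059+1/4·0.217148≈1.818687; next y=1/2·1.846634+1/2·1.818687≈1.832661
n=9: y≈1.832661, sp=2, e=sp−y≈0.167339; I≈1.893398, D=e−e_prev≈0.013973; u=1/4·0.167339+1·1.893398+1/4·0.013973≈1.938726; next y=1/2·1.832661+1/2·1.938726≈1.885694
n=10: y≈1.885694, sp=2, e=sp−y≈0.114306; I≈2.007705, D=e−e_prev≈-0.053033; u=1/4·0.114306+1·2.007705+1/4·(-0.053033)≈2.023023; next y=1/2·1.885694+1/2·2.023023≈1.954358
n=11: y≈1.954358, sp=2, e=sp−y≈0.045642; I≈2.053346, D=e−e_prev≈-0.068665; u=1/4·0.045642+1·2.053346+1/4·(-0.068665)≈2.047591; next y=1/2·1.954358+1/2·2.047591≈2.000974

0 3 4.500 0.000
1 3 3.375 2.250
2 3 3.844 2.813
3 3 3.398 3.328
4 3 3.146 3.363
5 2 1.455 3.255
6 2 1.773 2.355
7 2 1.629 2.064
8 2 1.819 1.847
9 2 1.939 1.833
10 2 2.023 1.886
11 2 2.048 1.954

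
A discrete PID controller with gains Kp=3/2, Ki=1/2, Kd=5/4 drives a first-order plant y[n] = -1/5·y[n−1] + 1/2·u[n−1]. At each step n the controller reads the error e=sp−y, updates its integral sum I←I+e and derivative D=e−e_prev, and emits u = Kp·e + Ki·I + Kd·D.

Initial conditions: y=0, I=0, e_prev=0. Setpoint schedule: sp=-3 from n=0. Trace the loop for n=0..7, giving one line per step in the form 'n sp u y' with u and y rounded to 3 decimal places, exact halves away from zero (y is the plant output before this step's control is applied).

(exact arithmetic carried between steps; '≈' marks a value shown rounded to 6 d.p. or computed from one; I and e_prev carry over from the previous line; the table rounds u and y to 3 d.p., halves away from zero)
n=0: y=0, sp=-3, e=sp−y=-3; I=-3, D=e−e_prev=-3; u=3/2·(-3)+1/2·(-3)+5/4·(-3)=-9.75; next y=-1/5·0+1/2·(-9.75)=-4.875
n=1: y=-4.875, sp=-3, e=sp−y=1.875; I=-1.125, D=e−e_prev=4.875; u=3/2·1.875+1/2·(-1.125)+5/4·4.875=8.34375; next y=-1/5·(-4.875)+1/2·8.34375=5.146875
n=2: y=5.146875, sp=-3, e=sp−y=-8.146875; I=-9.271875, D=e−e_prev=-10.021875; u=3/2·(-8.146875)+1/2·(-9.271875)+5/4·(-10.021875)≈-29.383594; next y=-1/5·5.146875+1/2·(-29.383594)≈-15.721172
n=3: y≈-15.721172, sp=-3, e=sp−y≈12.721172; I≈3.449297, D=e−e_prev≈20.868047; u=3/2·12.721172+1/2·3.449297+5/4·20.868047≈46.891465; next y=-1/5·(-15.721172)+1/2·46.891465≈26.589967
n=4: y≈26.589967, sp=-3, e=sp−y≈-29.589967; I≈-26.140670, D=e−e_prev≈-42.311139; u=3/2·(-29.589967)+1/2·(-26.140670)+5/4·(-42.311139)≈-110.344208; next y=-1/5·26.589967+1/2·(-110.344208)≈-60.490098
n=5: y≈-60.490098, sp=-3, e=sp−y≈57.490098; I≈31.349428, D=e−e_prev≈87.080064; u=3/2·57.490098+1/2·31.349428+5/4·87.080064≈210.759941; next y=-1/5·(-60.490098)+1/2·210.759941≈117.477990
n=6: y≈117.477990, sp=-3, e=sp−y≈-120.477990; I≈-89.128562, D=e−e_prev≈-177.968088; u=3/2·(-120.477990)+1/2·(-89.128562)+5/4·(-177.968088)≈-447.741375; next y=-1/5·117.477990+1/2·(-447.741375)≈-247.366286
n=7: y≈-247.366286, sp=-3, e=sp−y≈244.366286; I≈155.237723, D=e−e_prev≈364.844276; u=3/2·244.366286+1/2·155.237723+5/4·364.844276≈900.223635; next y=-1/5·(-247.366286)+1/2·900.223635≈499.585074

0 -3 -9.750 0.000
1 -3 8.344 -4.875
2 -3 -29.384 5.147
3 -3 46.891 -15.721
4 -3 -110.344 26.590
5 -3 210.760 -60.490
6 -3 -447.741 117.478
7 -3 900.224 -247.366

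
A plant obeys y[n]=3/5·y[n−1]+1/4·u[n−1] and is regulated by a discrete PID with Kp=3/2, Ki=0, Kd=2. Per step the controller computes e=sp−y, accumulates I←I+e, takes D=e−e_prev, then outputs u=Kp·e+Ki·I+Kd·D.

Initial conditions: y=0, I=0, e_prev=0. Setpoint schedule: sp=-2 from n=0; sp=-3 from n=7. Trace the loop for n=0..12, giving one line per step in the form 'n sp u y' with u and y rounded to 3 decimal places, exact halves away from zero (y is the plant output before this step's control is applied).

0 -2 -7.000 0.000
1 -2 3.125 -1.750
2 -2 -5.559 -0.269
3 -2 1.891 -1.551
4 -2 -4.500 -0.458
5 -2 0.983 -1.400
6 -2 -3.720 -0.594
7 -3 -3.185 -1.286
8 -3 -1.584 -1.568
9 -3 -2.957 -1.337
10 -3 -1.779 -1.541
11 -3 -2.789 -1.370
12 -3 -1.922 -1.519

(exact arithmetic carried between steps; '≈' marks a value shown rounded to 6 d.p. or computed from one; I and e_prev carry over from the previous line; the table rounds u and y to 3 d.p., halves away from zero)
n=0: y=0, sp=-2, e=sp−y=-2; I=-2, D=e−e_prev=-2; u=3/2·(-2)+0·(-2)+2·(-2)=-7; next y=3/5·0+1/4·(-7)=-1.75
n=1: y=-1.75, sp=-2, e=sp−y=-0.25; I=-2.25, D=e−e_prev=1.75; u=3/2·(-0.25)+0·(-2.25)+2·1.75=3.125; next y=3/5·(-1.75)+1/4·3.125=-0.26875
n=2: y=-0.26875, sp=-2, e=sp−y=-1.73125; I=-3.98125, D=e−e_prev=-1.48125; u=3/2·(-1.73125)+0·(-3.98125)+2·(-1.48125)=-5.559375; next y=3/5·(-0.26875)+1/4·(-5.559375)≈-1.551094
n=3: y≈-1.551094, sp=-2, e=sp−y≈-0.448906; I≈-4.430156, D=e−e_prev≈1.282344; u=3/2·(-0.448906)+0·(-4.430156)+2·1.282344≈1.891328; next y=3/5·(-1.551094)+1/4·1.891328≈-0.457824
n=4: y≈-0.457824, sp=-2, e=sp−y≈-1.542176; I≈-5.972332, D=e−e_prev≈-1.093270; u=3/2·(-1.542176)+0·(-5.972332)+2·(-1.093270)≈-4.499803; next y=3/5·(-0.457824)+1/4·(-4.499803)≈-1.399645
n=5: y≈-1.399645, sp=-2, e=sp−y≈-0.600355; I≈-6.572687, D=e−e_prev≈0.941821; u=3/2·(-0.600355)+0·(-6.572687)+2·0.941821≈0.983110; next y=3/5·(-1.399645)+1/4·0.983110≈-0.594010
n=6: y≈-0.594010, sp=-2, e=sp−y≈-1.405990; I≈-7.978677, D=e−e_prev≈-0.805636; u=3/2·(-1.405990)+0·(-7.978677)+2·(-0.805636)≈-3.720257; next y=3/5·(-0.594010)+1/4·(-3.720257)≈-1.286470
n=7: y≈-1.286470, sp=-3, e=sp−y≈-1.713530; I≈-9.692207, D=e−e_prev≈-0.307540; u=3/2·(-1.713530)+0·(-9.692207)+2·(-0.307540)≈-3.185375; next y=3/5·(-1.286470)+1/4·(-3.185375)≈-1.568226
n=8: y≈-1.568226, sp=-3, e=sp−y≈-1.431774; I≈-11.123982, D=e−e_prev≈0.281756; u=3/2·(-1.431774)+0·(-11.123982)+2·0.281756≈-1.584150; next y=3/5·(-1.568226)+1/4·(-1.584150)≈-1.336973
n=9: y≈-1.336973, sp=-3, e=sp−y≈-1.663027; I≈-12.787009, D=e−e_prev≈-0.231253; u=3/2·(-1.663027)+0·(-12.787009)+2·(-0.231253)≈-2.957046; next y=3/5·(-1.336973)+1/4·(-2.957046)≈-1.541445
n=10: y≈-1.541445, sp=-3, e=sp−y≈-1.458555; I≈-14.245563, D=e−e_prev≈0.204472; u=3/2·(-1.458555)+0·(-14.245563)+2·0.204472≈-1.778888; next y=3/5·(-1.541445)+1/4·(-1.778888)≈-1.369589
n=11: y≈-1.369589, sp=-3, e=sp−y≈-1.630411; I≈-15.875974, D=e−e_prev≈-0.171856; u=3/2·(-1.630411)+0·(-15.875974)+2·(-0.171856)≈-2.789329; next y=3/5·(-1.369589)+1/4·(-2.789329)≈-1.519086
n=12: y≈-1.519086, sp=-3, e=sp−y≈-1.480914; I≈-17.356889, D=e−e_prev≈0.149497; u=3/2·(-1.480914)+0·(-17.356889)+2·0.149497≈-1.922378; next y=3/5·(-1.519086)+1/4·(-1.922378)≈-1.392046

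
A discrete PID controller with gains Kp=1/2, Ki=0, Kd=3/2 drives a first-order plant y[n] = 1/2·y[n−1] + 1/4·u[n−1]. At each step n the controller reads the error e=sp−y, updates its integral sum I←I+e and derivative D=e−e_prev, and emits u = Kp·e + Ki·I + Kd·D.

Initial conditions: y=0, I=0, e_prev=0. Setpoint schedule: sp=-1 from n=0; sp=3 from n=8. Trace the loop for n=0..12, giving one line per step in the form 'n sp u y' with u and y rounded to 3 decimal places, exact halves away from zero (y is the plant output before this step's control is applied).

0 -1 -2.000 0.000
1 -1 0.500 -0.500
2 -1 -1.000 -0.125
3 -1 -0.063 -0.313
4 -1 -0.625 -0.172
5 -1 -0.273 -0.242
6 -1 -0.484 -0.189
7 -1 -0.353 -0.216
8 3 7.568 -0.196
9 3 -2.382 1.794
10 3 3.588 0.301
11 3 -0.143 1.048
12 3 2.096 0.488

(exact arithmetic carried between steps; '≈' marks a value shown rounded to 6 d.p. or computed from one; I and e_prev carry over from the previous line; the table rounds u and y to 3 d.p., halves away from zero)
n=0: y=0, sp=-1, e=sp−y=-1; I=-1, D=e−e_prev=-1; u=1/2·(-1)+0·(-1)+3/2·(-1)=-2; next y=1/2·0+1/4·(-2)=-0.5
n=1: y=-0.5, sp=-1, e=sp−y=-0.5; I=-1.5, D=e−e_prev=0.5; u=1/2·(-0.5)+0·(-1.5)+3/2·0.5=0.5; next y=1/2·(-0.5)+1/4·0.5=-0.125
n=2: y=-0.125, sp=-1, e=sp−y=-0.875; I=-2.375, D=e−e_prev=-0.375; u=1/2·(-0.875)+0·(-2.375)+3/2·(-0.375)=-1; next y=1/2·(-0.125)+1/4·(-1)=-0.3125
n=3: y=-0.3125, sp=-1, e=sp−y=-0.6875; I=-3.0625, D=e−e_prev=0.1875; u=1/2·(-0.6875)+0·(-3.0625)+3/2·0.1875=-0.0625; next y=1/2·(-0.3125)+1/4·(-0.0625)=-0.171875
n=4: y=-0.171875, sp=-1, e=sp−y=-0.828125; I=-3.890625, D=e−e_prev=-0.140625; u=1/2·(-0.828125)+0·(-3.890625)+3/2·(-0.140625)=-0.625; next y=1/2·(-0.171875)+1/4·(-0.625)≈-0.242188
n=5: y≈-0.242188, sp=-1, e=sp−y≈-0.757813; I≈-4.648438, D=e−e_prev≈0.070313; u=1/2·(-0.757813)+0·(-4.648438)+3/2·0.070313≈-0.273438; next y=1/2·(-0.242188)+1/4·(-0.273438)≈-0.189453
n=6: y≈-0.189453, sp=-1, e=sp−y≈-0.810547; I≈-5.458984, D=e−e_prev≈-0.052734; u=1/2·(-0.810547)+0·(-5.458984)+3/2·(-0.052734)≈-0.484375; next y=1/2·(-0.189453)+1/4·(-0.484375)≈-0.215820
n=7: y≈-0.215820, sp=-1, e=sp−y≈-0.784180; I≈-6.243164, D=e−e_prev≈0.026367; u=1/2·(-0.784180)+0·(-6.243164)+3/2·0.026367≈-0.352539; next y=1/2·(-0.215820)+1/4·(-0.352539)≈-0.196045
n=8: y≈-0.196045, sp=3, e=sp−y≈3.196045; I≈-3.047119, D=e−e_prev≈3.980225; u=1/2·3.196045+0·(-3.047119)+3/2·3.980225≈7.568359; next y=1/2·(-0.196045)+1/4·7.568359≈1.794067
n=9: y≈1.794067, sp=3, e=sp−y≈1.205933; I≈-1.841187, D=e−e_prev≈-1.990112; u=1/2·1.205933+0·(-1.841187)+3/2·(-1.990112)≈-2.382202; next y=1/2·1.794067+1/4·(-2.382202)≈0.301483
n=10: y≈0.301483, sp=3, e=sp−y≈2.698517; I≈0.857330, D=e−e_prev≈1.492584; u=1/2·2.698517+0·0.857330+3/2·1.492584≈3.588135; next y=1/2·0.301483+1/4·3.588135≈1.047775
n=11: y≈1.047775, sp=3, e=sp−y≈1.952225; I≈2.809555, D=e−e_prev≈-0.746292; u=1/2·1.952225+0·2.809555+3/2·(-0.746292)≈-0.143326; next y=1/2·1.047775+1/4·(-0.143326)≈0.488056
n=12: y≈0.488056, sp=3, e=sp−y≈2.511944; I≈5.321499, D=e−e_prev≈0.559719; u=1/2·2.511944+0·5.321499+3/2·0.559719≈2.095551; next y=1/2·0.488056+1/4·2.095551≈0.767916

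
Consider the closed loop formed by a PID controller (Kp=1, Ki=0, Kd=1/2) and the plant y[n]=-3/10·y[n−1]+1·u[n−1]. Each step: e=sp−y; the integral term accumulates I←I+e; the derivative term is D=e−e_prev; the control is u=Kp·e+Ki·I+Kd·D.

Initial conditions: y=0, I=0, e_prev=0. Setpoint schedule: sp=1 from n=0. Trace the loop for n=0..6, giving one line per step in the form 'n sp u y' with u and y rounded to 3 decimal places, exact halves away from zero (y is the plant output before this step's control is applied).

(exact arithmetic carried between steps; '≈' marks a value shown rounded to 6 d.p. or computed from one; I and e_prev carry over from the previous line; the table rounds u and y to 3 d.p., halves away from zero)
n=0: y=0, sp=1, e=sp−y=1; I=1, D=e−e_prev=1; u=1·1+0·1+1/2·1=1.5; next y=-3/10·0+1·1.5=1.5
n=1: y=1.5, sp=1, e=sp−y=-0.5; I=0.5, D=e−e_prev=-1.5; u=1·(-0.5)+0·0.5+1/2·(-1.5)=-1.25; next y=-3/10·1.5+1·(-1.25)=-1.7
n=2: y=-1.7, sp=1, e=sp−y=2.7; I=3.2, D=e−e_prev=3.2; u=1·2.7+0·3.2+1/2·3.2=4.3; next y=-3/10·(-1.7)+1·4.3=4.81
n=3: y=4.81, sp=1, e=sp−y=-3.81; I=-0.61, D=e−e_prev=-6.51; u=1·(-3.81)+0·(-0.61)+1/2·(-6.51)=-7.065; next y=-3/10·4.81+1·(-7.065)=-8.508
n=4: y=-8.508, sp=1, e=sp−y=9.508; I=8.898, D=e−e_prev=13.318; u=1·9.508+0·8.898+1/2·13.318=16.167; next y=-3/10·(-8.508)+1·16.167=18.7194
n=5: y=18.7194, sp=1, e=sp−y=-17.7194; I=-8.8214, D=e−e_prev=-27.2274; u=1·(-17.7194)+0·(-8.8214)+1/2·(-27.2274)=-31.3331; next y=-3/10·18.7194+1·(-31.3331)=-36.94892
n=6: y=-36.94892, sp=1, e=sp−y=37.94892; I=29.12752, D=e−e_prev=55.66832; u=1·37.94892+0·29.12752+1/2·55.66832=65.78308; next y=-3/10·(-36.94892)+1·65.78308=76.867756

0 1 1.500 0.000
1 1 -1.250 1.500
2 1 4.300 -1.700
3 1 -7.065 4.810
4 1 16.167 -8.508
5 1 -31.333 18.719
6 1 65.783 -36.949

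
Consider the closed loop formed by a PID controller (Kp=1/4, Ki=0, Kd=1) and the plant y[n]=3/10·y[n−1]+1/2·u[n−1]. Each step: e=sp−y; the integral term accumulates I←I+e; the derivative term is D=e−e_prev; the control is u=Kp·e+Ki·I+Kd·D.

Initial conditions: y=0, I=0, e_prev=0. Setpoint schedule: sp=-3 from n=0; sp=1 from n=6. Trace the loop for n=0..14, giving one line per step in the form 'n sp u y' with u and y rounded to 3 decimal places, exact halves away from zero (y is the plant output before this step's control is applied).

(exact arithmetic carried between steps; '≈' marks a value shown rounded to 6 d.p. or computed from one; I and e_prev carry over from the previous line; the table rounds u and y to 3 d.p., halves away from zero)
n=0: y=0, sp=-3, e=sp−y=-3; I=-3, D=e−e_prev=-3; u=1/4·(-3)+0·(-3)+1·(-3)=-3.75; next y=3/10·0+1/2·(-3.75)=-1.875
n=1: y=-1.875, sp=-3, e=sp−y=-1.125; I=-4.125, D=e−e_prev=1.875; u=1/4·(-1.125)+0·(-4.125)+1·1.875=1.59375; next y=3/10·(-1.875)+1/2·1.59375=0.234375
n=2: y=0.234375, sp=-3, e=sp−y=-3.234375; I=-7.359375, D=e−e_prev=-2.109375; u=1/4·(-3.234375)+0·(-7.359375)+1·(-2.109375)≈-2.917969; next y=3/10·0.234375+1/2·(-2.917969)≈-1.388672
n=3: y≈-1.388672, sp=-3, e=sp−y≈-1.611328; I≈-8.970703, D=e−e_prev≈1.623047; u=1/4·(-1.611328)+0·(-8.970703)+1·1.623047≈1.220215; next y=3/10·(-1.388672)+1/2·1.220215≈0.193506
n=4: y≈0.193506, sp=-3, e=sp−y≈-3.193506; I≈-12.164209, D=e−e_prev≈-1.582178; u=1/4·(-3.193506)+0·(-12.164209)+1·(-1.582178)≈-2.380554; next y=3/10·0.193506+1/2·(-2.380554)≈-1.132225
n=5: y≈-1.132225, sp=-3, e=sp−y≈-1.867775; I≈-14.031984, D=e−e_prev≈1.325731; u=1/4·(-1.867775)+0·(-14.031984)+1·1.325731≈0.858788; next y=3/10·(-1.132225)+1/2·0.858788≈0.089726
n=6: y≈0.089726, sp=1, e=sp−y≈0.910274; I≈-13.121710, D=e−e_prev≈2.778048; u=1/4·0.910274+0·(-13.121710)+1·2.778048≈3.005617; next y=3/10·0.089726+1/2·3.005617≈1.529726
n=7: y≈1.529726, sp=1, e=sp−y≈-0.529726; I≈-13.651436, D=e−e_prev≈-1.440000; u=1/4·(-0.529726)+0·(-13.651436)+1·(-1.440000)≈-1.572432; next y=3/10·1.529726+1/2·(-1.572432)≈-0.327298
n=8: y≈-0.327298, sp=1, e=sp−y≈1.327298; I≈-12.324138, D=e−e_prev≈1.857024; u=1/4·1.327298+0·(-12.324138)+1·1.857024≈2.188849; next y=3/10·(-0.327298)+1/2·2.188849≈0.996235
n=9: y≈0.996235, sp=1, e=sp−y≈0.003765; I≈-12.320373, D=e−e_prev≈-1.323533; u=1/4·0.003765+0·(-12.320373)+1·(-1.323533)≈-1.322592; next y=3/10·0.996235+1/2·(-1.322592)≈-0.362425
n=10: y≈-0.362425, sp=1, e=sp−y≈1.362425; I≈-10.957948, D=e−e_prev≈1.358660; u=1/4·1.362425+0·(-10.957948)+1·1.358660≈1.699267; next y=3/10·(-0.362425)+1/2·1.699267≈0.740906
n=11: y≈0.740906, sp=1, e=sp−y≈0.259094; I≈-10.698854, D=e−e_prev≈-1.103331; u=1/4·0.259094+0·(-10.698854)+1·(-1.103331)≈-1.038558; next y=3/10·0.740906+1/2·(-1.038558)≈-0.297007
n=12: y≈-0.297007, sp=1, e=sp−y≈1.297007; I≈-9.401846, D=e−e_prev≈1.037913; u=1/4·1.297007+0·(-9.401846)+1·1.037913≈1.362165; next y=3/10·(-0.297007)+1/2·1.362165≈0.591980
n=13: y≈0.591980, sp=1, e=sp−y≈0.408020; I≈-8.993827, D=e−e_prev≈-0.888987; u=1/4·0.408020+0·(-8.993827)+1·(-0.888987)≈-0.786982; next y=3/10·0.591980+1/2·(-0.786982)≈-0.215897
n=14: y≈-0.215897, sp=1, e=sp−y≈1.215897; I≈-7.777930, D=e−e_prev≈0.807877; u=1/4·1.215897+0·(-7.777930)+1·0.807877≈1.111852; next y=3/10·(-0.215897)+1/2·1.111852≈0.491157

0 -3 -3.750 0.000
1 -3 1.594 -1.875
2 -3 -2.918 0.234
3 -3 1.220 -1.389
4 -3 -2.381 0.194
5 -3 0.859 -1.132
6 1 3.006 0.090
7 1 -1.572 1.530
8 1 2.189 -0.327
9 1 -1.323 0.996
10 1 1.699 -0.362
11 1 -1.039 0.741
12 1 1.362 -0.297
13 1 -0.787 0.592
14 1 1.112 -0.216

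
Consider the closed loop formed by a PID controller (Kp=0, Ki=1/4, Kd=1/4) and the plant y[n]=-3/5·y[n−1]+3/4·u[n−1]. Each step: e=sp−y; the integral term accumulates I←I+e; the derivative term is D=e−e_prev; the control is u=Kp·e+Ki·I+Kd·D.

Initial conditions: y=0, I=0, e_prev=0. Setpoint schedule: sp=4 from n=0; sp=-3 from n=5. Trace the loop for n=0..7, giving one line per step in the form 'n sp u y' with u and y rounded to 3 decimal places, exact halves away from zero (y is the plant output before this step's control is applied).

0 4 2.000 0.000
1 4 1.250 1.500
2 4 2.981 0.038
3 4 2.518 2.213
4 4 4.335 0.561
5 -3 0.105 2.915
6 -3 3.257 -1.671
7 -3 -0.779 3.445

(exact arithmetic carried between steps; '≈' marks a value shown rounded to 6 d.p. or computed from one; I and e_prev carry over from the previous line; the table rounds u and y to 3 d.p., halves away from zero)
n=0: y=0, sp=4, e=sp−y=4; I=4, D=e−e_prev=4; u=0·4+1/4·4+1/4·4=2; next y=-3/5·0+3/4·2=1.5
n=1: y=1.5, sp=4, e=sp−y=2.5; I=6.5, D=e−e_prev=-1.5; u=0·2.5+1/4·6.5+1/4·(-1.5)=1.25; next y=-3/5·1.5+3/4·1.25=0.0375
n=2: y=0.0375, sp=4, e=sp−y=3.9625; I=10.4625, D=e−e_prev=1.4625; u=0·3.9625+1/4·10.4625+1/4·1.4625=2.98125; next y=-3/5·0.0375+3/4·2.98125≈2.213438
n=3: y≈2.213438, sp=4, e=sp−y≈1.786563; I≈12.249063, D=e−e_prev≈-2.175938; u=0·1.786563+1/4·12.249063+1/4·(-2.175938)≈2.518281; next y=-3/5·2.213438+3/4·2.518281≈0.560648
n=4: y≈0.560648, sp=4, e=sp−y≈3.439352; I≈15.688414, D=e−e_prev≈1.652789; u=0·3.439352+1/4·15.688414+1/4·1.652789≈4.335301; next y=-3/5·0.560648+3/4·4.335301≈2.915087
n=5: y≈2.915087, sp=-3, e=sp−y≈-5.915087; I≈9.773328, D=e−e_prev≈-9.354438; u=0·(-5.915087)+1/4·9.773328+1/4·(-9.354438)≈0.104722; next y=-3/5·2.915087+3/4·0.104722≈-1.670510
n=6: y≈-1.670510, sp=-3, e=sp−y≈-1.329490; I≈8.443838, D=e−e_prev≈4.585597; u=0·(-1.329490)+1/4·8.443838+1/4·4.585597≈3.257359; next y=-3/5·(-1.670510)+3/4·3.257359≈3.445325
n=7: y≈3.445325, sp=-3, e=sp−y≈-6.445325; I≈1.998513, D=e−e_prev≈-5.115835; u=0·(-6.445325)+1/4·1.998513+1/4·(-5.115835)≈-0.779331; next y=-3/5·3.445325+3/4·(-0.779331)≈-2.651693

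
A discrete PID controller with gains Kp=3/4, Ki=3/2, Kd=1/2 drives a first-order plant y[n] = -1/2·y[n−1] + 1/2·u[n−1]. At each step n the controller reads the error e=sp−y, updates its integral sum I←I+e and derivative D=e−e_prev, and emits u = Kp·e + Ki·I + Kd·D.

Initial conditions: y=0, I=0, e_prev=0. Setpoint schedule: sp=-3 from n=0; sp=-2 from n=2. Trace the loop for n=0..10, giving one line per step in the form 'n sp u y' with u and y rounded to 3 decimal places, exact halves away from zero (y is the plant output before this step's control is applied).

(exact arithmetic carried between steps; '≈' marks a value shown rounded to 6 d.p. or computed from one; I and e_prev carry over from the previous line; the table rounds u and y to 3 d.p., halves away from zero)
n=0: y=0, sp=-3, e=sp−y=-3; I=-3, D=e−e_prev=-3; u=3/4·(-3)+3/2·(-3)+1/2·(-3)=-8.25; next y=-1/2·0+1/2·(-8.25)=-4.125
n=1: y=-4.125, sp=-3, e=sp−y=1.125; I=-1.875, D=e−e_prev=4.125; u=3/4·1.125+3/2·(-1.875)+1/2·4.125=0.09375; next y=-1/2·(-4.125)+1/2·0.09375=2.109375
n=2: y=2.109375, sp=-2, e=sp−y=-4.109375; I=-5.984375, D=e−e_prev=-5.234375; u=3/4·(-4.109375)+3/2·(-5.984375)+1/2·(-5.234375)≈-14.675781; next y=-1/2·2.109375+1/2·(-14.675781)≈-8.392578
n=3: y≈-8.392578, sp=-2, e=sp−y≈6.392578; I≈0.408203, D=e−e_prev≈10.501953; u=3/4·6.392578+3/2·0.408203+1/2·10.501953≈10.657715; next y=-1/2·(-8.392578)+1/2·10.657715≈9.525146
n=4: y≈9.525146, sp=-2, e=sp−y≈-11.525146; I≈-11.116943, D=e−e_prev≈-17.917725; u=3/4·(-11.525146)+3/2·(-11.116943)+1/2·(-17.917725)≈-34.278137; next y=-1/2·9.525146+1/2·(-34.278137)≈-21.901642
n=5: y≈-21.901642, sp=-2, e=sp−y≈19.901642; I≈8.784698, D=e−e_prev≈31.426788; u=3/4·19.901642+3/2·8.784698+1/2·31.426788≈43.816673; next y=-1/2·(-21.901642)+1/2·43.816673≈32.859158
n=6: y≈32.859158, sp=-2, e=sp−y≈-34.859158; I≈-26.074459, D=e−e_prev≈-54.760799; u=3/4·(-34.859158)+3/2·(-26.074459)+1/2·(-54.760799)≈-92.636456; next y=-1/2·32.859158+1/2·(-92.636456)≈-62.747807
n=7: y≈-62.747807, sp=-2, e=sp−y≈60.747807; I≈34.673348, D=e−e_prev≈95.606965; u=3/4·60.747807+3/2·34.673348+1/2·95.606965≈145.374359; next y=-1/2·(-62.747807)+1/2·145.374359≈104.061083
n=8: y≈104.061083, sp=-2, e=sp−y≈-106.061083; I≈-71.387735, D=e−e_prev≈-166.808890; u=3/4·(-106.061083)+3/2·(-71.387735)+1/2·(-166.808890)≈-270.031861; next y=-1/2·104.061083+1/2·(-270.031861)≈-187.046472
n=9: y≈-187.046472, sp=-2, e=sp−y≈185.046472; I≈113.658737, D=e−e_prev≈291.107555; u=3/4·185.046472+3/2·113.658737+1/2·291.107555≈454.826736; next y=-1/2·(-187.046472)+1/2·454.826736≈320.936604
n=10: y≈320.936604, sp=-2, e=sp−y≈-322.936604; I≈-209.277868, D=e−e_prev≈-507.983076; u=3/4·(-322.936604)+3/2·(-209.277868)+1/2·(-507.983076)≈-810.110792; next y=-1/2·320.936604+1/2·(-810.110792)≈-565.523698

0 -3 -8.250 0.000
1 -3 0.094 -4.125
2 -2 -14.676 2.109
3 -2 10.658 -8.393
4 -2 -34.278 9.525
5 -2 43.817 -21.902
6 -2 -92.636 32.859
7 -2 145.374 -62.748
8 -2 -270.032 104.061
9 -2 454.827 -187.046
10 -2 -810.111 320.937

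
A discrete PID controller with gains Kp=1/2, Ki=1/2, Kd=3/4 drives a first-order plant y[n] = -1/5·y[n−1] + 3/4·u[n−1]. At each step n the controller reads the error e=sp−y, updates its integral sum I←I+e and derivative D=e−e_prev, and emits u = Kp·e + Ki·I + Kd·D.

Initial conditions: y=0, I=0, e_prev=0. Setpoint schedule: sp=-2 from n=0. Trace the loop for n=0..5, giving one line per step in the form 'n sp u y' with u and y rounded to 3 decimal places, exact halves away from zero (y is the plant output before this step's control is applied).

(exact arithmetic carried between steps; '≈' marks a value shown rounded to 6 d.p. or computed from one; I and e_prev carry over from the previous line; the table rounds u and y to 3 d.p., halves away from zero)
n=0: y=0, sp=-2, e=sp−y=-2; I=-2, D=e−e_prev=-2; u=1/2·(-2)+1/2·(-2)+3/4·(-2)=-3.5; next y=-1/5·0+3/4·(-3.5)=-2.625
n=1: y=-2.625, sp=-2, e=sp−y=0.625; I=-1.375, D=e−e_prev=2.625; u=1/2·0.625+1/2·(-1.375)+3/4·2.625=1.59375; next y=-1/5·(-2.625)+3/4·1.59375≈1.720313
n=2: y≈1.720313, sp=-2, e=sp−y≈-3.720313; I≈-5.095313, D=e−e_prev≈-4.345313; u=1/2·(-3.720313)+1/2·(-5.095313)+3/4·(-4.345313)≈-7.666797; next y=-1/5·1.720313+3/4·(-7.666797)≈-6.094160
n=3: y≈-6.094160, sp=-2, e=sp−y≈4.094160; I≈-1.001152, D=e−e_prev≈7.814473; u=1/2·4.094160+1/2·(-1.001152)+3/4·7.814473≈7.407358; next y=-1/5·(-6.094160)+3/4·7.407358≈6.774351
n=4: y≈6.774351, sp=-2, e=sp−y≈-8.774351; I≈-9.775503, D=e−e_prev≈-12.868511; u=1/2·(-8.774351)+1/2·(-9.775503)+3/4·(-12.868511)≈-18.926310; next y=-1/5·6.774351+3/4·(-18.926310)≈-15.549603
n=5: y≈-15.549603, sp=-2, e=sp−y≈13.549603; I≈3.774100, D=e−e_prev≈22.323954; u=1/2·13.549603+1/2·3.774100+3/4·22.323954≈25.404817; next y=-1/5·(-15.549603)+3/4·25.404817≈22.163533

0 -2 -3.500 0.000
1 -2 1.594 -2.625
2 -2 -7.667 1.720
3 -2 7.407 -6.094
4 -2 -18.926 6.774
5 -2 25.405 -15.550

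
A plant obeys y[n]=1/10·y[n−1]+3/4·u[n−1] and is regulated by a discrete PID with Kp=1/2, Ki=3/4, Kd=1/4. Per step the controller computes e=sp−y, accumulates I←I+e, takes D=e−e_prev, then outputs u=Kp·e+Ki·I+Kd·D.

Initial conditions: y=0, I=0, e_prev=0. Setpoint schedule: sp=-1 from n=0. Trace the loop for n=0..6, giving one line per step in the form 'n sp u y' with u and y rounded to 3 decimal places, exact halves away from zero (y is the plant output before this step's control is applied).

(exact arithmetic carried between steps; '≈' marks a value shown rounded to 6 d.p. or computed from one; I and e_prev carry over from the previous line; the table rounds u and y to 3 d.p., halves away from zero)
n=0: y=0, sp=-1, e=sp−y=-1; I=-1, D=e−e_prev=-1; u=1/2·(-1)+3/4·(-1)+1/4·(-1)=-1.5; next y=1/10·0+3/4·(-1.5)=-1.125
n=1: y=-1.125, sp=-1, e=sp−y=0.125; I=-0.875, D=e−e_prev=1.125; u=1/2·0.125+3/4·(-0.875)+1/4·1.125=-0.3125; next y=1/10·(-1.125)+3/4·(-0.3125)=-0.346875
n=2: y=-0.346875, sp=-1, e=sp−y=-0.653125; I=-1.528125, D=e−e_prev=-0.778125; u=1/2·(-0.653125)+3/4·(-1.528125)+1/4·(-0.778125)≈-1.667188; next y=1/10·(-0.346875)+3/4·(-1.667188)≈-1.285078
n=3: y≈-1.285078, sp=-1, e=sp−y≈0.285078; I≈-1.243047, D=e−e_prev≈0.938203; u=1/2·0.285078+3/4·(-1.243047)+1/4·0.938203≈-0.555195; next y=1/10·(-1.285078)+3/4·(-0.555195)≈-0.544904
n=4: y≈-0.544904, sp=-1, e=sp−y≈-0.455096; I≈-1.698143, D=e−e_prev≈-0.740174; u=1/2·(-0.455096)+3/4·(-1.698143)+1/4·(-0.740174)≈-1.686198; next y=1/10·(-0.544904)+3/4·(-1.686198)≈-1.319139
n=5: y≈-1.319139, sp=-1, e=sp−y≈0.319139; I≈-1.379003, D=e−e_prev≈0.774235; u=1/2·0.319139+3/4·(-1.379003)+1/4·0.774235≈-0.681124; next y=1/10·(-1.319139)+3/4·(-0.681124)≈-0.642757
n=6: y≈-0.642757, sp=-1, e=sp−y≈-0.357243; I≈-1.736246, D=e−e_prev≈-0.676382; u=1/2·(-0.357243)+3/4·(-1.736246)+1/4·(-0.676382)≈-1.649902; next y=1/10·(-0.642757)+3/4·(-1.649902)≈-1.301702

0 -1 -1.500 0.000
1 -1 -0.313 -1.125
2 -1 -1.667 -0.347
3 -1 -0.555 -1.285
4 -1 -1.686 -0.545
5 -1 -0.681 -1.319
6 -1 -1.650 -0.643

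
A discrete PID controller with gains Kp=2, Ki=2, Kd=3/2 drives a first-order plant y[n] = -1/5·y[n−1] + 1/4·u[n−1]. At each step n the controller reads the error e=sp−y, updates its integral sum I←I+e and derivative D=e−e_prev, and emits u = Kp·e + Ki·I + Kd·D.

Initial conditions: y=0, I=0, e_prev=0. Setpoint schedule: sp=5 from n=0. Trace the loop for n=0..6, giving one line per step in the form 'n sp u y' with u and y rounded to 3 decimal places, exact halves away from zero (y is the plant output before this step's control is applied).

0 5 27.500 0.000
1 5 -7.813 6.875
2 5 54.867 -3.328
3 5 -41.189 14.382
4 5 118.171 -13.174
5 5 -136.248 32.177
6 5 277.136 -40.497

(exact arithmetic carried between steps; '≈' marks a value shown rounded to 6 d.p. or computed from one; I and e_prev carry over from the previous line; the table rounds u and y to 3 d.p., halves away from zero)
n=0: y=0, sp=5, e=sp−y=5; I=5, D=e−e_prev=5; u=2·5+2·5+3/2·5=27.5; next y=-1/5·0+1/4·27.5=6.875
n=1: y=6.875, sp=5, e=sp−y=-1.875; I=3.125, D=e−e_prev=-6.875; u=2·(-1.875)+2·3.125+3/2·(-6.875)=-7.8125; next y=-1/5·6.875+1/4·(-7.8125)=-3.328125
n=2: y=-3.328125, sp=5, e=sp−y=8.328125; I=11.453125, D=e−e_prev=10.203125; u=2·8.328125+2·11.453125+3/2·10.203125≈54.867188; next y=-1/5·(-3.328125)+1/4·54.867188≈14.382422
n=3: y≈14.382422, sp=5, e=sp−y≈-9.382422; I≈2.070703, D=e−e_prev≈-17.710547; u=2·(-9.382422)+2·2.070703+3/2·(-17.710547)≈-41.189258; next y=-1/5·14.382422+1/4·(-41.189258)≈-13.173799
n=4: y≈-13.173799, sp=5, e=sp−y≈18.173799; I≈20.244502, D=e−e_prev≈27.556221; u=2·18.173799+2·20.244502+3/2·27.556221≈118.170933; next y=-1/5·(-13.173799)+1/4·118.170933≈32.177493
n=5: y≈32.177493, sp=5, e=sp−y≈-27.177493; I≈-6.932991, D=e−e_prev≈-45.351292; u=2·(-27.177493)+2·(-6.932991)+3/2·(-45.351292)≈-136.247905; next y=-1/5·32.177493+1/4·(-136.247905)≈-40.497475
n=6: y≈-40.497475, sp=5, e=sp−y≈45.497475; I≈38.564484, D=e−e_prev≈72.674968; u=2·45.497475+2·38.564484+3/2·72.674968≈277.136370; next y=-1/5·(-40.497475)+1/4·277.136370≈77.383587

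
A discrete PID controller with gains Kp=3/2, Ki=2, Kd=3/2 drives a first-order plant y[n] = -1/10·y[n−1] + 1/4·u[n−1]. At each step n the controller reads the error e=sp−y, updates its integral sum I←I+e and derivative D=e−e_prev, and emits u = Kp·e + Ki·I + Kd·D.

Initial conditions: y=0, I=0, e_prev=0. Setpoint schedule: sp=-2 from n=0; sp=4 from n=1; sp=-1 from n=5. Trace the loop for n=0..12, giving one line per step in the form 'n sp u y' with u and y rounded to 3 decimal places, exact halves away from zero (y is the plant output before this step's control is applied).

0 -2 -10.000 0.000
1 4 31.500 -2.500
2 4 -21.375 8.125
3 4 57.719 -6.156
4 4 -49.398 15.045
5 -1 79.811 -13.854
6 -1 -106.291 21.338
7 -1 152.044 -28.707
8 -1 -215.551 40.882
9 -1 299.356 -57.976
10 -1 -428.042 80.637
11 -1 595.158 -115.074
12 -1 -847.115 160.297

(exact arithmetic carried between steps; '≈' marks a value shown rounded to 6 d.p. or computed from one; I and e_prev carry over from the previous line; the table rounds u and y to 3 d.p., halves away from zero)
n=0: y=0, sp=-2, e=sp−y=-2; I=-2, D=e−e_prev=-2; u=3/2·(-2)+2·(-2)+3/2·(-2)=-10; next y=-1/10·0+1/4·(-10)=-2.5
n=1: y=-2.5, sp=4, e=sp−y=6.5; I=4.5, D=e−e_prev=8.5; u=3/2·6.5+2·4.5+3/2·8.5=31.5; next y=-1/10·(-2.5)+1/4·31.5=8.125
n=2: y=8.125, sp=4, e=sp−y=-4.125; I=0.375, D=e−e_prev=-10.625; u=3/2·(-4.125)+2·0.375+3/2·(-10.625)=-21.375; next y=-1/10·8.125+1/4·(-21.375)=-6.15625
n=3: y=-6.15625, sp=4, e=sp−y=10.15625; I=10.53125, D=e−e_prev=14.28125; u=3/2·10.15625+2·10.53125+3/2·14.28125=57.71875; next y=-1/10·(-6.15625)+1/4·57.71875≈15.045313
n=4: y≈15.045313, sp=4, e=sp−y≈-11.045313; I≈-0.514063, D=e−e_prev≈-21.201563; u=3/2·(-11.045313)+2·(-0.514063)+3/2·(-21.201563)≈-49.398438; next y=-1/10·15.045313+1/4·(-49.398438)≈-13.854141
n=5: y≈-13.854141, sp=-1, e=sp−y≈12.854141; I≈12.340078, D=e−e_prev≈23.899453; u=3/2·12.854141+2·12.340078+3/2·23.899453≈79.810547; next y=-1/10·(-13.854141)+1/4·79.810547≈21.338051
n=6: y≈21.338051, sp=-1, e=sp−y≈-22.338051; I≈-9.997973, D=e−e_prev≈-35.192191; u=3/2·(-22.338051)+2·(-9.997973)+3/2·(-35.192191)≈-106.291309; next y=-1/10·21.338051+1/4·(-106.291309)≈-28.706632
n=7: y≈-28.706632, sp=-1, e=sp−y≈27.706632; I≈17.708660, D=e−e_prev≈50.044683; u=3/2·27.706632+2·17.708660+3/2·50.044683≈152.044292; next y=-1/10·(-28.706632)+1/4·152.044292≈40.881736
n=8: y≈40.881736, sp=-1, e=sp−y≈-41.881736; I≈-24.173077, D=e−e_prev≈-69.588368; u=3/2·(-41.881736)+2·(-24.173077)+3/2·(-69.588368)≈-215.551310; next y=-1/10·40.881736+1/4·(-215.551310)≈-57.976001
n=9: y≈-57.976001, sp=-1, e=sp−y≈56.976001; I≈32.802925, D=e−e_prev≈98.857737; u=3/2·56.976001+2·32.802925+3/2·98.857737≈299.356457; next y=-1/10·(-57.976001)+1/4·299.356457≈80.636714
n=10: y≈80.636714, sp=-1, e=sp−y≈-81.636714; I≈-48.833790, D=e−e_prev≈-138.612716; u=3/2·(-81.636714)+2·(-48.833790)+3/2·(-138.612716)≈-428.041725; next y=-1/10·80.636714+1/4·(-428.041725)≈-115.074103
n=11: y≈-115.074103, sp=-1, e=sp−y≈114.074103; I≈65.240313, D=e−e_prev≈195.710817; u=3/2·114.074103+2·65.240313+3/2·195.710817≈595.158005; next y=-1/10·(-115.074103)+1/4·595.158005≈160.296911
n=12: y≈160.296911, sp=-1, e=sp−y≈-161.296911; I≈-96.056599, D=e−e_prev≈-275.371014; u=3/2·(-161.296911)+2·(-96.056599)+3/2·(-275.371014)≈-847.115086; next y=-1/10·160.296911+1/4·(-847.115086)≈-227.808463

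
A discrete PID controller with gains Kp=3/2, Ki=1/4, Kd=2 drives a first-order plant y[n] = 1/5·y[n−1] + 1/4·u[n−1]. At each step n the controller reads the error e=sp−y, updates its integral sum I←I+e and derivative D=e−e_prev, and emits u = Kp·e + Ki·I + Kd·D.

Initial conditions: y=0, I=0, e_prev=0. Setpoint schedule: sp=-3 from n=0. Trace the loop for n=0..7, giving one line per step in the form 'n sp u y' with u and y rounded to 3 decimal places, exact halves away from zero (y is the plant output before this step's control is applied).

0 -3 -11.250 0.000
1 -3 4.547 -2.813
2 -3 -13.825 0.574
3 -3 6.738 -3.341
4 -3 -17.349 1.016
5 -3 9.676 -4.134
6 -3 -21.815 1.592
7 -3 13.718 -5.135

(exact arithmetic carried between steps; '≈' marks a value shown rounded to 6 d.p. or computed from one; I and e_prev carry over from the previous line; the table rounds u and y to 3 d.p., halves away from zero)
n=0: y=0, sp=-3, e=sp−y=-3; I=-3, D=e−e_prev=-3; u=3/2·(-3)+1/4·(-3)+2·(-3)=-11.25; next y=1/5·0+1/4·(-11.25)=-2.8125
n=1: y=-2.8125, sp=-3, e=sp−y=-0.1875; I=-3.1875, D=e−e_prev=2.8125; u=3/2·(-0.1875)+1/4·(-3.1875)+2·2.8125=4.546875; next y=1/5·(-2.8125)+1/4·4.546875≈0.574219
n=2: y≈0.574219, sp=-3, e=sp−y≈-3.574219; I≈-6.761719, D=e−e_prev≈-3.386719; u=3/2·(-3.574219)+1/4·(-6.761719)+2·(-3.386719)≈-13.825195; next y=1/5·0.574219+1/4·(-13.825195)≈-3.341455
n=3: y≈-3.341455, sp=-3, e=sp−y≈0.341455; I≈-6.420264, D=e−e_prev≈3.915674; u=3/2·0.341455+1/4·(-6.420264)+2·3.915674≈6.738464; next y=1/5·(-3.341455)+1/4·6.738464≈1.016325
n=4: y≈1.016325, sp=-3, e=sp−y≈-4.016325; I≈-10.436589, D=e−e_prev≈-4.357780; u=3/2·(-4.016325)+1/4·(-10.436589)+2·(-4.357780)≈-17.349195; next y=1/5·1.016325+1/4·(-17.349195)≈-4.134034
n=5: y≈-4.134034, sp=-3, e=sp−y≈1.134034; I≈-9.302555, D=e−e_prev≈5.150359; u=3/2·1.134034+1/4·(-9.302555)+2·5.150359≈9.676130; next y=1/5·(-4.134034)+1/4·9.676130≈1.592226
n=6: y≈1.592226, sp=-3, e=sp−y≈-4.592226; I≈-13.894781, D=e−e_prev≈-5.726259; u=3/2·(-4.592226)+1/4·(-13.894781)+2·(-5.726259)≈-21.814552; next y=1/5·1.592226+1/4·(-21.814552)≈-5.135193
n=7: y≈-5.135193, sp=-3, e=sp−y≈2.135193; I≈-11.759588, D=e−e_prev≈6.727419; u=3/2·2.135193+1/4·(-11.759588)+2·6.727419≈13.717730; next y=1/5·(-5.135193)+1/4·13.717730≈2.402394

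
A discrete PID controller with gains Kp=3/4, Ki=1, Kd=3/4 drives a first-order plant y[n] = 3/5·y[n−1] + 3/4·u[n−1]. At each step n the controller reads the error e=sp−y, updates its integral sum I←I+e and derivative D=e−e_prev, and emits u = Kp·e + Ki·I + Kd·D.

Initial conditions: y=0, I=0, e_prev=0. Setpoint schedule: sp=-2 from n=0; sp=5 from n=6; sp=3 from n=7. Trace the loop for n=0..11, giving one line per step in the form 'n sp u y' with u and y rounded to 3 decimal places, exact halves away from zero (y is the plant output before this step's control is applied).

0 -2 -5.000 0.000
1 -2 3.875 -3.750
2 -2 -8.203 0.656
3 -2 8.482 -5.759
4 -2 -14.233 2.907
5 -2 16.953 -8.931
6 5 -8.212 7.356
7 3 14.151 -1.745
8 3 -14.708 9.566
9 3 24.353 -5.292
10 3 -29.452 15.090
11 3 44.057 -13.035

(exact arithmetic carried between steps; '≈' marks a value shown rounded to 6 d.p. or computed from one; I and e_prev carry over from the previous line; the table rounds u and y to 3 d.p., halves away from zero)
n=0: y=0, sp=-2, e=sp−y=-2; I=-2, D=e−e_prev=-2; u=3/4·(-2)+1·(-2)+3/4·(-2)=-5; next y=3/5·0+3/4·(-5)=-3.75
n=1: y=-3.75, sp=-2, e=sp−y=1.75; I=-0.25, D=e−e_prev=3.75; u=3/4·1.75+1·(-0.25)+3/4·3.75=3.875; next y=3/5·(-3.75)+3/4·3.875=0.65625
n=2: y=0.65625, sp=-2, e=sp−y=-2.65625; I=-2.90625, D=e−e_prev=-4.40625; u=3/4·(-2.65625)+1·(-2.90625)+3/4·(-4.40625)=-8.203125; next y=3/5·0.65625+3/4·(-8.203125)≈-5.758594
n=3: y≈-5.758594, sp=-2, e=sp−y≈3.758594; I≈0.852344, D=e−e_prev≈6.414844; u=3/4·3.758594+1·0.852344+3/4·6.414844≈8.482422; next y=3/5·(-5.758594)+3/4·8.482422≈2.906660
n=4: y≈2.906660, sp=-2, e=sp−y≈-4.906660; I≈-4.054316, D=e−e_prev≈-8.665254; u=3/4·(-4.906660)+1·(-4.054316)+3/4·(-8.665254)≈-14.233252; next y=3/5·2.906660+3/4·(-14.233252)≈-8.930943
n=5: y≈-8.930943, sp=-2, e=sp−y≈6.930943; I≈2.876626, D=e−e_prev≈11.837603; u=3/4·6.930943+1·2.876626+3/4·11.837603≈16.953036; next y=3/5·(-8.930943)+3/4·16.953036≈7.356211
n=6: y≈7.356211, sp=5, e=sp−y≈-2.356211; I≈0.520415, D=e−e_prev≈-9.287154; u=3/4·(-2.356211)+1·0.520415+3/4·(-9.287154)≈-8.212109; next y=3/5·7.356211+3/4·(-8.212109)≈-1.745355
n=7: y≈-1.745355, sp=3, e=sp−y≈4.745355; I≈5.265770, D=e−e_prev≈7.101566; u=3/4·4.745355+1·5.265770+3/4·7.101566≈14.150961; next y=3/5·(-1.745355)+3/4·14.150961≈9.566008
n=8: y≈9.566008, sp=3, e=sp−y≈-6.566008; I≈-1.300238, D=e−e_prev≈-11.311362; u=3/4·(-6.566008)+1·(-1.300238)+3/4·(-11.311362)≈-14.708265; next y=3/5·9.566008+3/4·(-14.708265)≈-5.291594
n=9: y≈-5.291594, sp=3, e=sp−y≈8.291594; I≈6.991357, D=e−e_prev≈14.857602; u=3/4·8.291594+1·6.991357+3/4·14.857602≈24.353254; next y=3/5·(-5.291594)+3/4·24.353254≈15.089984
n=10: y≈15.089984, sp=3, e=sp−y≈-12.089984; I≈-5.098627, D=e−e_prev≈-20.381578; u=3/4·(-12.089984)+1·(-5.098627)+3/4·(-20.381578)≈-29.452298; next y=3/5·15.089984+3/4·(-29.452298)≈-13.035234
n=11: y≈-13.035234, sp=3, e=sp−y≈16.035234; I≈10.936606, D=e−e_prev≈28.125217; u=3/4·16.035234+1·10.936606+3/4·28.125217≈44.056945; next y=3/5·(-13.035234)+3/4·44.056945≈25.221568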